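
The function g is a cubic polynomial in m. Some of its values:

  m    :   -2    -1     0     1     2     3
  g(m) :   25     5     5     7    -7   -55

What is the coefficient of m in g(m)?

4

Write g(m) = am³ + bm² + cm + d; the 6 given values yield a linear system in the 4 coefficients.
Solving, g(m) = -3m³ + m² + 4m + 5.
The coefficient of m is 4.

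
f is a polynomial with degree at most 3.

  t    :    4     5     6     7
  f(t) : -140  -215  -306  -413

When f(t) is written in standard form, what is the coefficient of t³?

Write f(t) = at³ + bt² + ct + d; the 4 given values yield a linear system in the 4 coefficients.
Solving, the leading coefficient vanishes, and f(t) = -8t² - 3t.
The coefficient of t³ is 0.

0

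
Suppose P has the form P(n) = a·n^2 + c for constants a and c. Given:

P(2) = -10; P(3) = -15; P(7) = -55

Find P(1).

From P(2) = -10 and P(3) = -15: 4a + c = -10 and 9a + c = -15.
Subtracting: 5a = -5, so a = -1; then c = -10 − (-1)·4 = -6.
So P(n) = -1n² − 6, and P(1) = -7.

-7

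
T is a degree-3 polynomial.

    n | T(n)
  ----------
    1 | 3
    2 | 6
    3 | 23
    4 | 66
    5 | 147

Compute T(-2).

First differences: 3, 17, 43, 81. Second differences: 14, 26, 38. Third differences: 12, 12.
Level-3 differences are constant, so T has degree 3.
Fitting a degree-3 polynomial gives T(n) = 2n³ - 5n² + 4n + 2.
Then T(-2) = -42.

-42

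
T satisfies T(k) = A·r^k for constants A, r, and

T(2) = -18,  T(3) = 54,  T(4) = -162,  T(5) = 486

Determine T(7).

4374

Consecutive ratio: 54/(-18) = -3, and -162/54 = -3, so r = -3.
Then A·(-3)^2 = -18 gives A = -2, and T(k) = -2·(-3)^k.
T(7) = -2·(-3)^7 = 4374.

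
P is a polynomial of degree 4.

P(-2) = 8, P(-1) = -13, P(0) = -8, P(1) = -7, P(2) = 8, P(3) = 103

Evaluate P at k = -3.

Write P(k) = ak^4 + bk³ + ck² + dk + e; the 6 given values yield a linear system in the 5 coefficients.
Solving, P(k) = 2k^4 - k³ - 4k² + 4k - 8.
Then P(-3) = 133.

133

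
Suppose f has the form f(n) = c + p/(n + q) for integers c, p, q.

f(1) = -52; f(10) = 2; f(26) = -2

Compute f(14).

0

(f(n) − c)(n + q) = p for each data point; the three points give a linear system in c and q, then p follows.
Solving: c = -4, q = -2, p = 48, so f(n) = -4 + 48/(n − 2).
Then f(14) = -4 + 48/12 = 0.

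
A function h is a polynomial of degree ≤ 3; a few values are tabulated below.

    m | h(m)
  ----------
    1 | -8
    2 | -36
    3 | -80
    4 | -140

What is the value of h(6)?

First differences: -28, -44, -60. Second differences: -16, -16.
Level-2 differences are constant, so h has degree 2.
Fitting a degree-2 polynomial gives h(m) = -8m² - 4m + 4.
Then h(6) = -308.

-308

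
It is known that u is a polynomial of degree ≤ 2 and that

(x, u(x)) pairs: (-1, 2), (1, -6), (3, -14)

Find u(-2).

6

Write u(x) = ax² + bx + c; the 3 given values yield a linear system in the 3 coefficients.
Solving, the leading coefficient vanishes, and u(x) = -4x - 2.
Then u(-2) = 6.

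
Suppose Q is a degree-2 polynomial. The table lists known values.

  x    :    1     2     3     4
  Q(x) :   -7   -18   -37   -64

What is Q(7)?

-193

First differences: -11, -19, -27. Second differences: -8, -8.
Level-2 differences are constant, so Q has degree 2.
Fitting a degree-2 polynomial gives Q(x) = -4x² + x - 4.
Then Q(7) = -193.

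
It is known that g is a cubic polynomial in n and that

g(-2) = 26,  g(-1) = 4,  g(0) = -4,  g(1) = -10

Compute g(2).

Write g(n) = an³ + bn² + cn + d; the 4 given values yield a linear system in the 4 coefficients.
Solving, g(n) = -2n³ + n² - 5n - 4.
Then g(2) = -26.

-26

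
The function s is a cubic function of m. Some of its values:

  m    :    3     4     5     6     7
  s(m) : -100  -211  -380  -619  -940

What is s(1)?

-4

First differences: -111, -169, -239, -321. Second differences: -58, -70, -82. Third differences: -12, -12.
Level-3 differences are constant, so s has degree 3.
Fitting a degree-3 polynomial gives s(m) = -2m³ - 5m² - 2m + 5.
Then s(1) = -4.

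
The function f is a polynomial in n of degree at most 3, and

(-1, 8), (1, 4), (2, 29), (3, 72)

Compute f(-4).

149

Write f(n) = an³ + bn² + cn + d; the 4 given values yield a linear system in the 4 coefficients.
Solving, the leading coefficient vanishes, and f(n) = 9n² - 2n - 3.
Then f(-4) = 149.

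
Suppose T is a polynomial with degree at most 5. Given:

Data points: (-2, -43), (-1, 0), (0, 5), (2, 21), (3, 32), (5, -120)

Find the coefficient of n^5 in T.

Write T(n) = an^5 + bn^4 + cn³ + dn² + en + p; the 6 given values yield a linear system in the 6 coefficients.
Solving, the leading coefficient vanishes, and T(n) = -n^4 + 4n³ + 5.
The coefficient of n^5 is 0.

0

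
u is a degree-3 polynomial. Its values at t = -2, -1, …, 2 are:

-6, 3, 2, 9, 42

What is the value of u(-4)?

First differences: 9, -1, 7, 33. Second differences: -10, 8, 26. Third differences: 18, 18.
Level-3 differences are constant, so u has degree 3.
Fitting a degree-3 polynomial gives u(t) = 3t³ + 4t² + 2.
Then u(-4) = -126.

-126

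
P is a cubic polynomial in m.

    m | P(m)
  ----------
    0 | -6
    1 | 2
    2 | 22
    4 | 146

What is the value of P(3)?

Write P(m) = am³ + bm² + cm + d; the 4 given values yield a linear system in the 4 coefficients.
Solving, P(m) = 2m³ + 6m - 6.
Then P(3) = 66.

66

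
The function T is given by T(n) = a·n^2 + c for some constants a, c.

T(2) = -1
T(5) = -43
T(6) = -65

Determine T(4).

From T(2) = -1 and T(5) = -43: 4a + c = -1 and 25a + c = -43.
Subtracting: 21a = -42, so a = -2; then c = -1 − (-2)·4 = 7.
So T(n) = -2n² + 7, and T(4) = -25.

-25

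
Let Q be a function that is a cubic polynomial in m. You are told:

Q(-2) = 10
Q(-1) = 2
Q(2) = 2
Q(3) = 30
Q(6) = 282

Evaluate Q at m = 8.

650

Write Q(m) = am³ + bm² + cm + d; the 5 given values yield a linear system in the 4 coefficients.
Solving, Q(m) = m³ + 3m² - 6m - 6.
Then Q(8) = 650.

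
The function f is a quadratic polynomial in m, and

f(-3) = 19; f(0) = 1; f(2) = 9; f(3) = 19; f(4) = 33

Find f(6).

73

Write f(m) = am² + bm + c; the 5 given values yield a linear system in the 3 coefficients.
Solving, f(m) = 2m² + 1.
Then f(6) = 73.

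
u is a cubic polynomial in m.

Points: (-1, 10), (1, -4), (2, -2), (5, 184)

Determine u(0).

4

Write u(m) = am³ + bm² + cm + d; the 4 given values yield a linear system in the 4 coefficients.
Solving, u(m) = 2m³ - m² - 9m + 4.
Then u(0) = 4.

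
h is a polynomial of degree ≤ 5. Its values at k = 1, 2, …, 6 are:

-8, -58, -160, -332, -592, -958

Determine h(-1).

Write h(k) = ak^5 + bk^4 + ck³ + dk² + ek + p; the 6 given values yield a linear system in the 6 coefficients.
Solving, the top 2 coefficients vanish, and h(k) = -3k³ - 8k² - 5k + 8.
Then h(-1) = 8.

8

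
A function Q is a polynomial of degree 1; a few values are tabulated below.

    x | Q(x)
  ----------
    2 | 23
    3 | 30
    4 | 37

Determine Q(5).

First differences: 7, 7.
Level-1 differences are constant, so Q has degree 1.
Extending the table by one column gives the next first difference 7, so Q(5) = 37 + 7 = 44.

44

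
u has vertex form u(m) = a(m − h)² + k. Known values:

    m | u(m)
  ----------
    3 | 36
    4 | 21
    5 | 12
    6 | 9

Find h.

6

First differences -15, -9, -3; second difference 6 = 2a, so a = 3.
Expanding, the m-coefficient is −2ah = -6h; matching it to the data gives h = 6, and then k = 9.
So u(m) = 3(m − 6)² + 9.
Hence h = 6.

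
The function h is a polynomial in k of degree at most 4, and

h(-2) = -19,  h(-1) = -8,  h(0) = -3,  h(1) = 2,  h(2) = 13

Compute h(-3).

-42

Write h(k) = ak^4 + bk³ + ck² + dk + e; the 5 given values yield a linear system in the 5 coefficients.
Solving, the leading coefficient vanishes, and h(k) = k³ + 4k - 3.
Then h(-3) = -42.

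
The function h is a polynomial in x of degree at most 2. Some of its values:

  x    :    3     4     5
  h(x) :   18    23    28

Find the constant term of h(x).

First differences: 5, 5.
Level-1 differences are constant, so h has degree 1.
Fitting a degree-1 polynomial gives h(x) = 5x + 3.
The constant term is h(0) = 3.

3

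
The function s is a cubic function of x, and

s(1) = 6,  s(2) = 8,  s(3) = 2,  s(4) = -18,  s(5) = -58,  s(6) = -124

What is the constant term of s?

2

First differences: 2, -6, -20, -40, -66. Second differences: -8, -14, -20, -26. Third differences: -6, -6, -6.
Level-3 differences are constant, so s has degree 3.
Fitting a degree-3 polynomial gives s(x) = -x³ + 2x² + 3x + 2.
The constant term is s(0) = 2.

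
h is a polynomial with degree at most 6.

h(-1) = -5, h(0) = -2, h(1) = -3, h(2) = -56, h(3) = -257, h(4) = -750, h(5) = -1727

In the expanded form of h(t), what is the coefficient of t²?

0

Write h(t) = at^6 + bt^5 + ct^4 + dt³ + et² + pt + q; the 7 given values yield a linear system in the 7 coefficients.
Solving, the top 2 coefficients vanish, and h(t) = -2t^4 - 4t³ + 5t - 2.
The coefficient of t² is 0.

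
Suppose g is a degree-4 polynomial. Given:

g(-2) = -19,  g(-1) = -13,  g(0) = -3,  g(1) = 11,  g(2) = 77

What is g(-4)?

221

Write g(n) = an^4 + bn³ + cn² + dn + e; the 5 given values yield a linear system in the 5 coefficients.
Solving, g(n) = 2n^4 + 4n³ + 8n - 3.
Then g(-4) = 221.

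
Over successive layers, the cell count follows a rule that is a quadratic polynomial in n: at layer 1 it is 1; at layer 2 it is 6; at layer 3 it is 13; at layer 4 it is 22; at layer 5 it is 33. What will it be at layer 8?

78

Write the value at n as P(n).
First differences: 5, 7, 9, 11. Second differences: 2, 2, 2.
Level-2 differences are constant, so P has degree 2.
Fitting a degree-2 polynomial gives P(n) = n² + 2n - 2.
Then P(8) = 78.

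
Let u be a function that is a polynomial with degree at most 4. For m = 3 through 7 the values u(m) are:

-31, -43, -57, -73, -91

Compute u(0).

-7

First differences: -12, -14, -16, -18. Second differences: -2, -2, -2.
Level-2 differences are constant, so u has degree 2.
Fitting a degree-2 polynomial gives u(m) = -m² - 5m - 7.
Then u(0) = -7.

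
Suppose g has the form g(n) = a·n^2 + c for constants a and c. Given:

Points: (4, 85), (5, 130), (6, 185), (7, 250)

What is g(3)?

50

From g(4) = 85 and g(5) = 130: 16a + c = 85 and 25a + c = 130.
Subtracting: 9a = 45, so a = 5; then c = 85 − 5·16 = 5.
So g(n) = 5n² + 5, and g(3) = 50.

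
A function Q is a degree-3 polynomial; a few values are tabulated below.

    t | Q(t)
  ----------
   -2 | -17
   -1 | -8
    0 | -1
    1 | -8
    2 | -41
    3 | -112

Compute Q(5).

-416

First differences: 9, 7, -7, -33, -71. Second differences: -2, -14, -26, -38. Third differences: -12, -12, -12.
Level-3 differences are constant, so Q has degree 3.
Fitting a degree-3 polynomial gives Q(t) = -2t³ - 7t² + 2t - 1.
Then Q(5) = -416.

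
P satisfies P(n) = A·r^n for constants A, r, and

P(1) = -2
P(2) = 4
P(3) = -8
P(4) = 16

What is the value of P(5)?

-32

Consecutive ratio: 4/(-2) = -2, and -8/4 = -2, so r = -2.
Then A·(-2)^1 = -2 gives A = 1, and P(n) = 1·(-2)^n.
P(5) = 1·(-2)^5 = -32.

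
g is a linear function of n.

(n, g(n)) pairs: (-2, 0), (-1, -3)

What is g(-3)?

Write g(n) = an + b; the 2 given values yield a linear system in the 2 coefficients.
Solving, g(n) = -3n - 6.
Then g(-3) = 3.

3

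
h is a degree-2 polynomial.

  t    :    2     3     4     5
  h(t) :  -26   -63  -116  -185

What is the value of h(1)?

-5

First differences: -37, -53, -69. Second differences: -16, -16.
Level-2 differences are constant, so h has degree 2.
Fitting a degree-2 polynomial gives h(t) = -8t² + 3t.
Then h(1) = -5.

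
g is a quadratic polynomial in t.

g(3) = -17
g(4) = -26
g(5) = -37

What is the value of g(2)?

-10

Write g(t) = at² + bt + c; the 3 given values yield a linear system in the 3 coefficients.
Solving, g(t) = -t² - 2t - 2.
Then g(2) = -10.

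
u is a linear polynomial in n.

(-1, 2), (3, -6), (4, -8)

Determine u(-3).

6

Write u(n) = an + b; the 3 given values yield a linear system in the 2 coefficients.
Solving, u(n) = -2n.
Then u(-3) = 6.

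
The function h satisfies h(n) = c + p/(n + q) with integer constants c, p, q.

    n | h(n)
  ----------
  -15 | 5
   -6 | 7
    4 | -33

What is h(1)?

(h(n) − c)(n + q) = p for each data point; the three points give a linear system in c and q, then p follows.
Solving: c = 3, q = -3, p = -36, so h(n) = 3 − 36/(n − 3).
Then h(1) = 3 − 36/(-2) = 21.

21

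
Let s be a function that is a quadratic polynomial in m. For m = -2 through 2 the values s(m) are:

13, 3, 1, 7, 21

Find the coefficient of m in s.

First differences: -10, -2, 6, 14. Second differences: 8, 8, 8.
Level-2 differences are constant, so s has degree 2.
Fitting a degree-2 polynomial gives s(m) = 4m² + 2m + 1.
The coefficient of m is 2.

2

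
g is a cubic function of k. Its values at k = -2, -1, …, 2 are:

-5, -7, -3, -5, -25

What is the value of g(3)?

-75

Write g(k) = ak³ + bk² + ck + d; the 5 given values yield a linear system in the 4 coefficients.
Solving, g(k) = -2k³ - 3k² + 3k - 3.
Then g(3) = -75.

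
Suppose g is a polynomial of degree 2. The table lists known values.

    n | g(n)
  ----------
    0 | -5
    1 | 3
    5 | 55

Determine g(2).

13

Write g(n) = an² + bn + c; the 3 given values yield a linear system in the 3 coefficients.
Solving, g(n) = n² + 7n - 5.
Then g(2) = 13.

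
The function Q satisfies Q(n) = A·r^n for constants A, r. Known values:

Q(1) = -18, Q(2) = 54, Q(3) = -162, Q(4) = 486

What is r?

-3

Consecutive ratio: 54/(-18) = -3, and -162/54 = -3, so r = -3.
Then A·(-3)^1 = -18 gives A = 6, and Q(n) = 6·(-3)^n.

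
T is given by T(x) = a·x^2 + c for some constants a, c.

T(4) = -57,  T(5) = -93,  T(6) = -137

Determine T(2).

-9

From T(4) = -57 and T(5) = -93: 16a + c = -57 and 25a + c = -93.
Subtracting: 9a = -36, so a = -4; then c = -57 − (-4)·16 = 7.
So T(x) = -4x² + 7, and T(2) = -9.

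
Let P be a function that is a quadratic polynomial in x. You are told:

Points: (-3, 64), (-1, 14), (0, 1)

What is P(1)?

Write P(x) = ax² + bx + c; the 3 given values yield a linear system in the 3 coefficients.
Solving, P(x) = 4x² - 9x + 1.
Then P(1) = -4.

-4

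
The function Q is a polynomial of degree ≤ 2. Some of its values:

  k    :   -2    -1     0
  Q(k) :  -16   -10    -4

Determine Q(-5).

-34

Write Q(k) = ak² + bk + c; the 3 given values yield a linear system in the 3 coefficients.
Solving, the leading coefficient vanishes, and Q(k) = 6k - 4.
Then Q(-5) = -34.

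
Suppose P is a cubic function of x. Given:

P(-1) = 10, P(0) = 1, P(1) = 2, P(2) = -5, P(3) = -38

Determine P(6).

Write P(x) = ax³ + bx² + cx + d; the 5 given values yield a linear system in the 4 coefficients.
Solving, P(x) = -3x³ + 5x² - x + 1.
Then P(6) = -473.

-473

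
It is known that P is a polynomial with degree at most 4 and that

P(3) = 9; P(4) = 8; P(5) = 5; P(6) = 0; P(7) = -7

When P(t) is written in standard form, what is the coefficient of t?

6

First differences: -1, -3, -5, -7. Second differences: -2, -2, -2.
Level-2 differences are constant, so P has degree 2.
Fitting a degree-2 polynomial gives P(t) = -t² + 6t.
The coefficient of t is 6.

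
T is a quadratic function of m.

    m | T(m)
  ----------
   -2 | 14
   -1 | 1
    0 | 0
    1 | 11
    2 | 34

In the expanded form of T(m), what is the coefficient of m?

5

First differences: -13, -1, 11, 23. Second differences: 12, 12, 12.
Level-2 differences are constant, so T has degree 2.
Fitting a degree-2 polynomial gives T(m) = 6m² + 5m.
The coefficient of m is 5.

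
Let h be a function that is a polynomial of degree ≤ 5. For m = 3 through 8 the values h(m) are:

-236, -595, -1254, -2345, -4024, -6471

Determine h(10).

-14509

First differences: -359, -659, -1091, -1679, -2447. Second differences: -300, -432, -588, -768. Third differences: -132, -156, -180. Fourth differences: -24, -24.
Level-4 differences are constant, so h has degree 4.
Fitting a degree-4 polynomial gives h(m) = -m^4 - 4m³ - 5m² - m + 1.
Then h(10) = -14509.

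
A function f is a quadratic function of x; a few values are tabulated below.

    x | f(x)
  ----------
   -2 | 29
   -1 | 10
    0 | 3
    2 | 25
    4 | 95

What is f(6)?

Write f(x) = ax² + bx + c; the 5 given values yield a linear system in the 3 coefficients.
Solving, f(x) = 6x² - x + 3.
Then f(6) = 213.

213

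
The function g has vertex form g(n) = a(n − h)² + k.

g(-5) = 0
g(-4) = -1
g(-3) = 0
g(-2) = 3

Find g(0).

First differences -1, 1, 3; second difference 2 = 2a, so a = 1.
Expanding, the n-coefficient is −2ah = -2h; matching it to the data gives h = -4, and then k = -1.
So g(n) = 1(n + 4)² − 1.
g(0) = 1·4² − 1 = 15.

15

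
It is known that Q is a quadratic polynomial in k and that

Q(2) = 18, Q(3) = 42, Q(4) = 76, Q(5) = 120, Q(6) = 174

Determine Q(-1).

6

Write Q(k) = ak² + bk + c; the 5 given values yield a linear system in the 3 coefficients.
Solving, Q(k) = 5k² - k.
Then Q(-1) = 6.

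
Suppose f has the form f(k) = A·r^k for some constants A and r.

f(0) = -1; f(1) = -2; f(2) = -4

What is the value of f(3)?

Consecutive ratio: -2/(-1) = 2, and -4/(-2) = 2, so r = 2.
Then A·2^0 = -1 gives A = -1, and f(k) = -1·2^k.
f(3) = -1·2^3 = -8.

-8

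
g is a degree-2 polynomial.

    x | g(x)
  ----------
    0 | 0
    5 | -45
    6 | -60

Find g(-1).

Write g(x) = ax² + bx + c; the 3 given values yield a linear system in the 3 coefficients.
Solving, g(x) = -x² - 4x.
Then g(-1) = 3.

3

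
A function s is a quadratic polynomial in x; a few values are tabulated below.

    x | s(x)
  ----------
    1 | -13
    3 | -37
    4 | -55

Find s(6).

Write s(x) = ax² + bx + c; the 3 given values yield a linear system in the 3 coefficients.
Solving, s(x) = -2x² - 4x - 7.
Then s(6) = -103.

-103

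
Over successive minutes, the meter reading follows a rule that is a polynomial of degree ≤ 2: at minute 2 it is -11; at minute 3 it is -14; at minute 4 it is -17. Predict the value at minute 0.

-5

Write the value at k as h(k).
First differences: -3, -3.
Level-1 differences are constant, so h has degree 1.
Fitting a degree-1 polynomial gives h(k) = -3k - 5.
Then h(0) = -5.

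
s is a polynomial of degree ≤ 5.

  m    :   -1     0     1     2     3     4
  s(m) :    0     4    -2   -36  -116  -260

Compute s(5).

-486

Write s(m) = am^5 + bm^4 + cm³ + dm² + em + p; the 6 given values yield a linear system in the 6 coefficients.
Solving, the top 2 coefficients vanish, and s(m) = -3m³ - 5m² + 2m + 4.
Then s(5) = -486.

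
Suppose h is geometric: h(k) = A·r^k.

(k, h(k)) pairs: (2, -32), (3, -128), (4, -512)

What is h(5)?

Consecutive ratio: -128/(-32) = 4, and -512/(-128) = 4, so r = 4.
Then A·4^2 = -32 gives A = -2, and h(k) = -2·4^k.
h(5) = -2·4^5 = -2048.

-2048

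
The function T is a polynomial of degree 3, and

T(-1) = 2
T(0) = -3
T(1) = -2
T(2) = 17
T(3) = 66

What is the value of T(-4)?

-67

Write T(k) = ak³ + bk² + ck + d; the 5 given values yield a linear system in the 4 coefficients.
Solving, T(k) = 2k³ + 3k² - 4k - 3.
Then T(-4) = -67.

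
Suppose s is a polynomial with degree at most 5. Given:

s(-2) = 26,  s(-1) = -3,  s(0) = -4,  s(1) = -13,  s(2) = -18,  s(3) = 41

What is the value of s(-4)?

First differences: -29, -1, -9, -5, 59. Second differences: 28, -8, 4, 64. Third differences: -36, 12, 60. Fourth differences: 48, 48.
Level-4 differences are constant, so s has degree 4.
Fitting a degree-4 polynomial gives s(x) = 2x^4 - 2x³ - 6x² - 3x - 4.
Then s(-4) = 552.

552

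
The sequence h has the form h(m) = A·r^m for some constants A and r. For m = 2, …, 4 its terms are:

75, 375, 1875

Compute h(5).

Consecutive ratio: 375/75 = 5, and 1875/375 = 5, so r = 5.
Then A·5^2 = 75 gives A = 3, and h(m) = 3·5^m.
h(5) = 3·5^5 = 9375.

9375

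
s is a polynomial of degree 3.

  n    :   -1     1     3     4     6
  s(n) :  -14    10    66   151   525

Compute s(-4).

-305

Write s(n) = an³ + bn² + cn + d; the 5 given values yield a linear system in the 4 coefficients.
Solving, s(n) = 3n³ - 5n² + 9n + 3.
Then s(-4) = -305.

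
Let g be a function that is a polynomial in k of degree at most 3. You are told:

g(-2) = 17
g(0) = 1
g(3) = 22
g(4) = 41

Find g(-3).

Write g(k) = ak³ + bk² + ck + d; the 4 given values yield a linear system in the 4 coefficients.
Solving, the leading coefficient vanishes, and g(k) = 3k² - 2k + 1.
Then g(-3) = 34.

34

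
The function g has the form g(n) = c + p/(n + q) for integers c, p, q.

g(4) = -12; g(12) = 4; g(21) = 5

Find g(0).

12

(g(n) − c)(n + q) = p for each data point; the three points give a linear system in c and q, then p follows.
Solving: c = 6, q = -3, p = -18, so g(n) = 6 − 18/(n − 3).
Then g(0) = 6 − 18/(-3) = 12.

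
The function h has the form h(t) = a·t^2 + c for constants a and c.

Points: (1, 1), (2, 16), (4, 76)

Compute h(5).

121

From h(1) = 1 and h(2) = 16: 1a + c = 1 and 4a + c = 16.
Subtracting: 3a = 15, so a = 5; then c = 1 − 5·1 = -4.
So h(t) = 5t² − 4, and h(5) = 121.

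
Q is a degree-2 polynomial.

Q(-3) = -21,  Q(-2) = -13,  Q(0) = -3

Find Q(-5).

Write Q(x) = ax² + bx + c; the 3 given values yield a linear system in the 3 coefficients.
Solving, Q(x) = -x² + 3x - 3.
Then Q(-5) = -43.

-43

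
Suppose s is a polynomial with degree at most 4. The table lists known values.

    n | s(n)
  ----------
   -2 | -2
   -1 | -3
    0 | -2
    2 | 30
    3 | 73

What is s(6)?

382

Write s(n) = an^4 + bn³ + cn² + dn + e; the 5 given values yield a linear system in the 5 coefficients.
Solving, the leading coefficient vanishes, and s(n) = n³ + 4n² + 4n - 2.
Then s(6) = 382.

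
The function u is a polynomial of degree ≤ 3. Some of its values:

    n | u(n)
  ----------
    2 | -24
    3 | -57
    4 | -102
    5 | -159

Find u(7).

First differences: -33, -45, -57. Second differences: -12, -12.
Level-2 differences are constant, so u has degree 2.
Fitting a degree-2 polynomial gives u(n) = -6n² - 3n + 6.
Then u(7) = -309.

-309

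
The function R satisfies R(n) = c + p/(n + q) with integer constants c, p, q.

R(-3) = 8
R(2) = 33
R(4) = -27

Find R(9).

(R(n) − c)(n + q) = p for each data point; the three points give a linear system in c and q, then p follows.
Solving: c = 3, q = -3, p = -30, so R(n) = 3 − 30/(n − 3).
Then R(9) = 3 − 30/6 = -2.

-2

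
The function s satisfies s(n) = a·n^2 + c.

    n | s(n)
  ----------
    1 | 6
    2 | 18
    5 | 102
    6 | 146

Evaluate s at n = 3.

38

From s(1) = 6 and s(2) = 18: 1a + c = 6 and 4a + c = 18.
Subtracting: 3a = 12, so a = 4; then c = 6 − 4·1 = 2.
So s(n) = 4n² + 2, and s(3) = 38.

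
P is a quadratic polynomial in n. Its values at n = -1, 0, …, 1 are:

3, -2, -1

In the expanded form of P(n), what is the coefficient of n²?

3

Write P(n) = an² + bn + c; the 3 given values yield a linear system in the 3 coefficients.
Solving, P(n) = 3n² - 2n - 2.
The coefficient of n² is 3.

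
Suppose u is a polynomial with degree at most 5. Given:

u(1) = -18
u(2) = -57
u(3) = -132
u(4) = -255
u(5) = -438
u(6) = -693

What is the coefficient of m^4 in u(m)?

0

First differences: -39, -75, -123, -183, -255. Second differences: -36, -48, -60, -72. Third differences: -12, -12, -12.
Level-3 differences are constant, so u has degree 3.
Fitting a degree-3 polynomial gives u(m) = -2m³ - 6m² - 7m - 3.
The coefficient of m^4 is 0.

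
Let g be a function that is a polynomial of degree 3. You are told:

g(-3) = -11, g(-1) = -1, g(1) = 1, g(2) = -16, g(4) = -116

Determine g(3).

Write g(m) = am³ + bm² + cm + d; the 5 given values yield a linear system in the 4 coefficients.
Solving, g(m) = -m³ - 4m² + 2m + 4.
Then g(3) = -53.

-53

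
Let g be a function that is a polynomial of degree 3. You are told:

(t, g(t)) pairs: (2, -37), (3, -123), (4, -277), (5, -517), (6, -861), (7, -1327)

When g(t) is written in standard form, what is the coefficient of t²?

First differences: -86, -154, -240, -344, -466. Second differences: -68, -86, -104, -122. Third differences: -18, -18, -18.
Level-3 differences are constant, so g has degree 3.
Fitting a degree-3 polynomial gives g(t) = -3t³ - 7t² + 6t + 3.
The coefficient of t² is -7.

-7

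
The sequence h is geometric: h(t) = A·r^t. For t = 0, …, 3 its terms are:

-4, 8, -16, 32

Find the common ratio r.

-2

Consecutive ratio: 8/(-4) = -2, and -16/8 = -2, so r = -2.
Then A·(-2)^0 = -4 gives A = -4, and h(t) = -4·(-2)^t.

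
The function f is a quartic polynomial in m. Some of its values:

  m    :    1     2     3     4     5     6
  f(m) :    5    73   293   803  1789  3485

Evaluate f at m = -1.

13

First differences: 68, 220, 510, 986, 1696. Second differences: 152, 290, 476, 710. Third differences: 138, 186, 234. Fourth differences: 48, 48.
Level-4 differences are constant, so f has degree 4.
Fitting a degree-4 polynomial gives f(m) = 2m^4 + 3m³ + 8m² - 7m - 1.
Then f(-1) = 13.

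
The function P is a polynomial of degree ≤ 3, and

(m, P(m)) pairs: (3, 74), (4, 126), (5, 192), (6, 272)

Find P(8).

474

First differences: 52, 66, 80. Second differences: 14, 14.
Level-2 differences are constant, so P has degree 2.
Fitting a degree-2 polynomial gives P(m) = 7m² + 3m + 2.
Then P(8) = 474.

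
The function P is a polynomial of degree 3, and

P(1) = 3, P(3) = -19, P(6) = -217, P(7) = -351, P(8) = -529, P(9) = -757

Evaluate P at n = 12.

Write P(n) = an³ + bn² + cn + d; the 6 given values yield a linear system in the 4 coefficients.
Solving, P(n) = -n³ - n² + 6n - 1.
Then P(12) = -1801.

-1801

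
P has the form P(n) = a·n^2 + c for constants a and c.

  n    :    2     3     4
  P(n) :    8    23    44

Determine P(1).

-1

From P(2) = 8 and P(3) = 23: 4a + c = 8 and 9a + c = 23.
Subtracting: 5a = 15, so a = 3; then c = 8 − 3·4 = -4.
So P(n) = 3n² − 4, and P(1) = -1.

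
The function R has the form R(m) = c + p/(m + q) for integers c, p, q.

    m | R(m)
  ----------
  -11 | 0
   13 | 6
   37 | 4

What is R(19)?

(R(m) − c)(m + q) = p for each data point; the three points give a linear system in c and q, then p follows.
Solving: c = 3, q = -1, p = 36, so R(m) = 3 + 36/(m − 1).
Then R(19) = 3 + 36/18 = 5.

5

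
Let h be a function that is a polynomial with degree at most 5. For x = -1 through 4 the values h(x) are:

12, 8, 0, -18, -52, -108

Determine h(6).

First differences: -4, -8, -18, -34, -56. Second differences: -4, -10, -16, -22. Third differences: -6, -6, -6.
Level-3 differences are constant, so h has degree 3.
Fitting a degree-3 polynomial gives h(x) = -x³ - 2x² - 5x + 8.
Then h(6) = -310.

-310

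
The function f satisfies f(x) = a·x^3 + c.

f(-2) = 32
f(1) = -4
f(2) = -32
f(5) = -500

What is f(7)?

-1372

From f(-2) = 32 and f(1) = -4: -8a + c = 32 and 1a + c = -4.
Subtracting: 9a = -36, so a = -4; then c = 32 − (-4)·(-8) = 0.
So f(x) = -4x³ + 0, and f(7) = -1372.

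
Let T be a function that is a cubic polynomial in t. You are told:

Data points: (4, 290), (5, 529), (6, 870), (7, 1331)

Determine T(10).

3614

Write T(t) = at³ + bt² + ct + d; the 4 given values yield a linear system in the 4 coefficients.
Solving, T(t) = 3t³ + 6t² + 2t - 6.
Then T(10) = 3614.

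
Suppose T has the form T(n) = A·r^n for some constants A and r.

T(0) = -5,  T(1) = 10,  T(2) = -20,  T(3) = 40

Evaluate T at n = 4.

-80

Consecutive ratio: 10/(-5) = -2, and -20/10 = -2, so r = -2.
Then A·(-2)^0 = -5 gives A = -5, and T(n) = -5·(-2)^n.
T(4) = -5·(-2)^4 = -80.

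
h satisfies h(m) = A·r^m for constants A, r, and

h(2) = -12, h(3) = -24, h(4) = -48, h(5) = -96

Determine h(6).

Consecutive ratio: -24/(-12) = 2, and -48/(-24) = 2, so r = 2.
Then A·2^2 = -12 gives A = -3, and h(m) = -3·2^m.
h(6) = -3·2^6 = -192.

-192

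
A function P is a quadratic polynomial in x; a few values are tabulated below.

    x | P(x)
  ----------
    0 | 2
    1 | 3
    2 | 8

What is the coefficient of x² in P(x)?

Write P(x) = ax² + bx + c; the 3 given values yield a linear system in the 3 coefficients.
Solving, P(x) = 2x² - x + 2.
The coefficient of x² is 2.

2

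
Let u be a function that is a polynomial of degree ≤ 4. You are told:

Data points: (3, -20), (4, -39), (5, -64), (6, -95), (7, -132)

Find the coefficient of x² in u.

-3

First differences: -19, -25, -31, -37. Second differences: -6, -6, -6.
Level-2 differences are constant, so u has degree 2.
Fitting a degree-2 polynomial gives u(x) = -3x² + 2x + 1.
The coefficient of x² is -3.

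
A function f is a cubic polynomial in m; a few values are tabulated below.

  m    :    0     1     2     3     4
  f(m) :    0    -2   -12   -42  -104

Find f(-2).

First differences: -2, -10, -30, -62. Second differences: -8, -20, -32. Third differences: -12, -12.
Level-3 differences are constant, so f has degree 3.
Fitting a degree-3 polynomial gives f(m) = -2m³ + 2m² - 2m.
Then f(-2) = 28.

28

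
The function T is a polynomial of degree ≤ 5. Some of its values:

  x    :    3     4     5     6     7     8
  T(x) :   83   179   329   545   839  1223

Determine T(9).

1709

First differences: 96, 150, 216, 294, 384. Second differences: 54, 66, 78, 90. Third differences: 12, 12, 12.
Level-3 differences are constant, so T has degree 3.
Fitting a degree-3 polynomial gives T(x) = 2x³ + 3x² + x - 1.
Then T(9) = 1709.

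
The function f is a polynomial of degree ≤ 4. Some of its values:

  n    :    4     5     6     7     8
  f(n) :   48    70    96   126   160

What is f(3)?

30

Write f(n) = an^4 + bn³ + cn² + dn + e; the 5 given values yield a linear system in the 5 coefficients.
Solving, the top 2 coefficients vanish, and f(n) = 2n² + 4n.
Then f(3) = 30.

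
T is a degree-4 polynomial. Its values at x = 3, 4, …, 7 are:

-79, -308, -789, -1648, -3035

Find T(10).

-12224

Write T(x) = ax^4 + bx³ + cx² + dx + e; the 5 given values yield a linear system in the 5 coefficients.
Solving, T(x) = -x^4 - 3x³ + 7x² + 8x - 4.
Then T(10) = -12224.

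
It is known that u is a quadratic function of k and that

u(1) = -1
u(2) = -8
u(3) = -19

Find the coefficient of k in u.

-1

Write u(k) = ak² + bk + c; the 3 given values yield a linear system in the 3 coefficients.
Solving, u(k) = -2k² - k + 2.
The coefficient of k is -1.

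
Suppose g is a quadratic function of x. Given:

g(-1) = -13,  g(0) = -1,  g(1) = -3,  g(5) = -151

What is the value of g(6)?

Write g(x) = ax² + bx + c; the 4 given values yield a linear system in the 3 coefficients.
Solving, g(x) = -7x² + 5x - 1.
Then g(6) = -223.

-223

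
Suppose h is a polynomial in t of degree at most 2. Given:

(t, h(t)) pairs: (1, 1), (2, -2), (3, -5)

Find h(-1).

Write h(t) = at² + bt + c; the 3 given values yield a linear system in the 3 coefficients.
Solving, the leading coefficient vanishes, and h(t) = -3t + 4.
Then h(-1) = 7.

7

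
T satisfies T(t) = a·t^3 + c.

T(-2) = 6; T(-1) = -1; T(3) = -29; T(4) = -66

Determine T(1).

-3

From T(-2) = 6 and T(-1) = -1: -8a + c = 6 and -1a + c = -1.
Subtracting: 7a = -7, so a = -1; then c = 6 − (-1)·(-8) = -2.
So T(t) = -1t³ − 2, and T(1) = -3.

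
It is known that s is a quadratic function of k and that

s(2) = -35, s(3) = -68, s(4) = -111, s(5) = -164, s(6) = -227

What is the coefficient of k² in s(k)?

First differences: -33, -43, -53, -63. Second differences: -10, -10, -10.
Level-2 differences are constant, so s has degree 2.
Fitting a degree-2 polynomial gives s(k) = -5k² - 8k + 1.
The coefficient of k² is -5.

-5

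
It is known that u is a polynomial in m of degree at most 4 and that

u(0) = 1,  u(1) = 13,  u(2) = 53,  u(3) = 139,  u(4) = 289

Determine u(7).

1303

First differences: 12, 40, 86, 150. Second differences: 28, 46, 64. Third differences: 18, 18.
Level-3 differences are constant, so u has degree 3.
Fitting a degree-3 polynomial gives u(m) = 3m³ + 5m² + 4m + 1.
Then u(7) = 1303.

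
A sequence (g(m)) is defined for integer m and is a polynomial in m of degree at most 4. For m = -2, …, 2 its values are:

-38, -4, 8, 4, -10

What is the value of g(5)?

First differences: 34, 12, -4, -14. Second differences: -22, -16, -10. Third differences: 6, 6.
Level-3 differences are constant, so g has degree 3.
Fitting a degree-3 polynomial gives g(m) = m³ - 8m² + 3m + 8.
Then g(5) = -52.

-52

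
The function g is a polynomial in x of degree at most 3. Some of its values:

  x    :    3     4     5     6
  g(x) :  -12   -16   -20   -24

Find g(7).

First differences: -4, -4, -4.
Level-1 differences are constant, so g has degree 1.
Fitting a degree-1 polynomial gives g(x) = -4x.
Then g(7) = -28.

-28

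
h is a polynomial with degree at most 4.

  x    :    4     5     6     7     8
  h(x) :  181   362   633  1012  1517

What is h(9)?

Write h(x) = ax^4 + bx³ + cx² + dx + e; the 5 given values yield a linear system in the 5 coefficients.
Solving, the leading coefficient vanishes, and h(x) = 3x³ - 2x - 3.
Then h(9) = 2166.

2166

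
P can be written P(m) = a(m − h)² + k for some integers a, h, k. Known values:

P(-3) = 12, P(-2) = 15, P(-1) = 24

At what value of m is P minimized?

-3

First differences 3, 9; second difference 6 = 2a, so a = 3.
Expanding, the m-coefficient is −2ah = -6h; matching it to the data gives h = -3, and then k = 12.
So P(m) = 3(m + 3)² + 12.
Hence h = -3.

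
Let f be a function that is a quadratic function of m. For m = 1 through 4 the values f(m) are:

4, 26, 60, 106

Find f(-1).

-4

First differences: 22, 34, 46. Second differences: 12, 12.
Level-2 differences are constant, so f has degree 2.
Fitting a degree-2 polynomial gives f(m) = 6m² + 4m - 6.
Then f(-1) = -4.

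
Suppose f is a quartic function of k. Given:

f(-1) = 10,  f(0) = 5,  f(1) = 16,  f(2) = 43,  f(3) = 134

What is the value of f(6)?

1991

Write f(k) = ak^4 + bk³ + ck² + dk + e; the 5 given values yield a linear system in the 5 coefficients.
Solving, f(k) = 2k^4 - 4k³ + 6k² + 7k + 5.
Then f(6) = 1991.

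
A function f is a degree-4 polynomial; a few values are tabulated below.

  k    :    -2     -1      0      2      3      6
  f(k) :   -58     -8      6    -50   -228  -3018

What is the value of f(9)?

Write f(k) = ak^4 + bk³ + ck² + dk + e; the 6 given values yield a linear system in the 5 coefficients.
Solving, f(k) = -2k^4 - k³ - 7k² + 6k + 6.
Then f(9) = -14358.

-14358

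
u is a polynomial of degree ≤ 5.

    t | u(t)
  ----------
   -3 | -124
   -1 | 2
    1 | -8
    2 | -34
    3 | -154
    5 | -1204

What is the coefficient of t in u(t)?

Write u(t) = at^5 + bt^4 + ct³ + dt² + et + p; the 6 given values yield a linear system in the 6 coefficients.
Solving, the leading coefficient vanishes, and u(t) = -2t^4 + 3t² - 5t - 4.
The coefficient of t is -5.

-5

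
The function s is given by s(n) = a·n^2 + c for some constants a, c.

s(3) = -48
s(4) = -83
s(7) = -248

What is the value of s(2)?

From s(3) = -48 and s(4) = -83: 9a + c = -48 and 16a + c = -83.
Subtracting: 7a = -35, so a = -5; then c = -48 − (-5)·9 = -3.
So s(n) = -5n² − 3, and s(2) = -23.

-23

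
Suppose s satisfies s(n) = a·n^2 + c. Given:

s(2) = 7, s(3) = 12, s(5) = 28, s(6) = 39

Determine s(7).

52

From s(2) = 7 and s(3) = 12: 4a + c = 7 and 9a + c = 12.
Subtracting: 5a = 5, so a = 1; then c = 7 − 1·4 = 3.
So s(n) = 1n² + 3, and s(7) = 52.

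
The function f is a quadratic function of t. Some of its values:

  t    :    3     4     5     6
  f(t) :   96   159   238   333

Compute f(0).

3

First differences: 63, 79, 95. Second differences: 16, 16.
Level-2 differences are constant, so f has degree 2.
Fitting a degree-2 polynomial gives f(t) = 8t² + 7t + 3.
Then f(0) = 3.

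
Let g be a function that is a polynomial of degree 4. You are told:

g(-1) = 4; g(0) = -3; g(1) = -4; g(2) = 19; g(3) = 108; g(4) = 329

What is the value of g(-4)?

First differences: -7, -1, 23, 89, 221. Second differences: 6, 24, 66, 132. Third differences: 18, 42, 66. Fourth differences: 24, 24.
Level-4 differences are constant, so g has degree 4.
Fitting a degree-4 polynomial gives g(k) = k^4 + k³ + 2k² - 5k - 3.
Then g(-4) = 241.

241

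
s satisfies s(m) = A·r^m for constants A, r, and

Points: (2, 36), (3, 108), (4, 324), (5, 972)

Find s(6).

Consecutive ratio: 108/36 = 3, and 324/108 = 3, so r = 3.
Then A·3^2 = 36 gives A = 4, and s(m) = 4·3^m.
s(6) = 4·3^6 = 2916.

2916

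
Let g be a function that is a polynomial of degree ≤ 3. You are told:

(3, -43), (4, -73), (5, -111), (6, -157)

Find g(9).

-343

First differences: -30, -38, -46. Second differences: -8, -8.
Level-2 differences are constant, so g has degree 2.
Fitting a degree-2 polynomial gives g(x) = -4x² - 2x - 1.
Then g(9) = -343.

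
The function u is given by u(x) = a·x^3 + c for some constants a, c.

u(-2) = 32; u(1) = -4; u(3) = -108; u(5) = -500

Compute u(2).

From u(-2) = 32 and u(1) = -4: -8a + c = 32 and 1a + c = -4.
Subtracting: 9a = -36, so a = -4; then c = 32 − (-4)·(-8) = 0.
So u(x) = -4x³ + 0, and u(2) = -32.

-32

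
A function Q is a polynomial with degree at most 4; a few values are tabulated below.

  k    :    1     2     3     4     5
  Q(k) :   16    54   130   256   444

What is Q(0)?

Write Q(k) = ak^4 + bk³ + ck² + dk + e; the 5 given values yield a linear system in the 5 coefficients.
Solving, the leading coefficient vanishes, and Q(k) = 2k³ + 7k² + 3k + 4.
Then Q(0) = 4.

4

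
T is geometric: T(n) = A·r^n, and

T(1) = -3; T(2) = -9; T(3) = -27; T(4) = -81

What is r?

3

Consecutive ratio: -9/(-3) = 3, and -27/(-9) = 3, so r = 3.
Then A·3^1 = -3 gives A = -1, and T(n) = -1·3^n.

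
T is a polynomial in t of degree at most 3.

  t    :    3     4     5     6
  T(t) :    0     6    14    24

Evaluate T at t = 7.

36

First differences: 6, 8, 10. Second differences: 2, 2.
Level-2 differences are constant, so T has degree 2.
Fitting a degree-2 polynomial gives T(t) = t² - t - 6.
Then T(7) = 36.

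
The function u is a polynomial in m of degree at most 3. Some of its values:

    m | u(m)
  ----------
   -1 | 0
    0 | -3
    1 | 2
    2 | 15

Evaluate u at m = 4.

First differences: -3, 5, 13. Second differences: 8, 8.
Level-2 differences are constant, so u has degree 2.
Fitting a degree-2 polynomial gives u(m) = 4m² + m - 3.
Then u(4) = 65.

65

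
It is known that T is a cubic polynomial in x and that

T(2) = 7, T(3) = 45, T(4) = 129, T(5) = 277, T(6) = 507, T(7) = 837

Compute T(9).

First differences: 38, 84, 148, 230, 330. Second differences: 46, 64, 82, 100. Third differences: 18, 18, 18.
Level-3 differences are constant, so T has degree 3.
Fitting a degree-3 polynomial gives T(x) = 3x³ - 4x² + x - 3.
Then T(9) = 1869.

1869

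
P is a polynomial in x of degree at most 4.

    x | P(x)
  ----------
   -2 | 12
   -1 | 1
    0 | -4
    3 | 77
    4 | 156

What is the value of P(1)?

3

Write P(x) = ax^4 + bx³ + cx² + dx + e; the 5 given values yield a linear system in the 5 coefficients.
Solving, the leading coefficient vanishes, and P(x) = x³ + 6x² - 4.
Then P(1) = 3.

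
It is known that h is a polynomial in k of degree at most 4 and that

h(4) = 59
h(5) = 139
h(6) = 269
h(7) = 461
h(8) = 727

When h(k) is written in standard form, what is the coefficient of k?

3

First differences: 80, 130, 192, 266. Second differences: 50, 62, 74. Third differences: 12, 12.
Level-3 differences are constant, so h has degree 3.
Fitting a degree-3 polynomial gives h(k) = 2k³ - 5k² + 3k - 1.
The coefficient of k is 3.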